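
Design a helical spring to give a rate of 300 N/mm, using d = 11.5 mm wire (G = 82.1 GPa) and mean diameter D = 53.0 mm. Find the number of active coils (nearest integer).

N_a = Gd⁴/(8D³k) = (82.1×10³ × 11.5⁴)/(8 × 53.0³ × 300)
    = 1.43593e+09 / 3.57305e+08 = 4.019 → 4 coils

4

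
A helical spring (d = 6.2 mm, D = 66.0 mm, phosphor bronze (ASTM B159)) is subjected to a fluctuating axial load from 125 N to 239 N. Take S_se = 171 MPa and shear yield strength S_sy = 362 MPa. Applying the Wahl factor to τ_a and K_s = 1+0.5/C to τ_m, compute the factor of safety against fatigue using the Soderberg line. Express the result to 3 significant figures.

1.57

C = D/d = 66.0/6.2 = 10.6452; K_W = (4C−1)/(4C−4)+0.615/C = 1.1355; K_s = 1+0.5/C = 1.0470
F_a = (F_max−F_min)/2 = 57 N; F_m = (F_max+F_min)/2 = 182 N
τ_a = K_W·8F_aD/(πd³) = 1.1355 × 40.196 = 45.644 MPa
τ_m = K_s·8F_mD/(πd³) = 1.0470 × 128.35 = 134.37 MPa
Soderberg: 1/n_f = τ_a/S_se + τ_m/S_sy = 45.644/171 + 134.37/362 = 0.26692 + 0.37120 = 0.63812
n_f = 1/0.63812 = 1.567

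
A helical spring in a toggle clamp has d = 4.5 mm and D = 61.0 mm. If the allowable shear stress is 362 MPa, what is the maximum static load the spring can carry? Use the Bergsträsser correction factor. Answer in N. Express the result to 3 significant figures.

193 N

C = D/d = 61.0/4.5 = 13.5556
K_B = (4C+2)/(4C−3) = 56.222/51.222 = 1.0976
τ_max = K·8FD/(πd³) → F_max = τ_allow·πd³/(8DK)
F_max = 362·π·4.5³/(8·61.0·1.0976) = 1.0363e+05/535.64 = 193.48 N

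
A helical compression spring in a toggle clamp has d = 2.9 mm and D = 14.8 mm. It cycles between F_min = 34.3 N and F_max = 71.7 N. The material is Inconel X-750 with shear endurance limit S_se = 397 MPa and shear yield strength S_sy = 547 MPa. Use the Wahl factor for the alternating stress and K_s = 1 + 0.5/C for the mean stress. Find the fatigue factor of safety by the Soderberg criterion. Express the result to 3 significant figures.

C = D/d = 14.8/2.9 = 5.1034; K_W = (4C−1)/(4C−4)+0.615/C = 1.3033; K_s = 1+0.5/C = 1.0980
F_a = (F_max−F_min)/2 = 18.7 N; F_m = (F_max+F_min)/2 = 53 N
τ_a = K_W·8F_aD/(πd³) = 1.3033 × 28.897 = 37.661 MPa
τ_m = K_s·8F_mD/(πd³) = 1.0980 × 81.9 = 89.924 MPa
Soderberg: 1/n_f = τ_a/S_se + τ_m/S_sy = 37.661/397 + 89.924/547 = 0.09486 + 0.16439 = 0.25926
n_f = 1/0.25926 = 3.857

3.86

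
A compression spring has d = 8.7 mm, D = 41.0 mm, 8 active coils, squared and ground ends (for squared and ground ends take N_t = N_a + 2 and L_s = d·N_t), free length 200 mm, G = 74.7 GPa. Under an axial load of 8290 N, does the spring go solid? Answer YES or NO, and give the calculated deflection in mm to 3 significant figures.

k = Gd⁴/(8D³N_a) = (74.7×10³)(8.7⁴)/(8·41.0³·8) = 97.021 N/mm
N_t = 10; L_s = 8.7·10 = 87 mm; δ_solid = L₀ − L_s = 200 − 87 = 113 mm
δ = F/k = 8290/97.021 = 85.445 mm
δ < δ_solid → spring does not go solid

NO, δ = 85.4 mm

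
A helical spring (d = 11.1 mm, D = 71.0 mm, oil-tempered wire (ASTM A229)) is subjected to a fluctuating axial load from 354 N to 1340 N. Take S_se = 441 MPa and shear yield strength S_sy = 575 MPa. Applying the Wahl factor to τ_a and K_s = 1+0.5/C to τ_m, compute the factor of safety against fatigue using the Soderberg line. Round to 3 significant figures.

C = D/d = 71.0/11.1 = 6.3964; K_W = (4C−1)/(4C−4)+0.615/C = 1.2351; K_s = 1+0.5/C = 1.0782
F_a = (F_max−F_min)/2 = 493 N; F_m = (F_max+F_min)/2 = 847 N
τ_a = K_W·8F_aD/(πd³) = 1.2351 × 65.174 = 80.499 MPa
τ_m = K_s·8F_mD/(πd³) = 1.0782 × 111.97 = 120.73 MPa
Soderberg: 1/n_f = τ_a/S_se + τ_m/S_sy = 80.499/441 + 120.73/575 = 0.18254 + 0.20996 = 0.39249
n_f = 1/0.39249 = 2.548

2.55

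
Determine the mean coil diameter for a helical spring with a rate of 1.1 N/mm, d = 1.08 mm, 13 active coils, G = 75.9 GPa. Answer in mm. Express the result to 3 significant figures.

9.66 mm

D = (Gd⁴/(8N_a·k))^(1/3) = (75.9×10³·1.08⁴/(8·13·1.1))^(1/3)
  = (902.632)^(1/3) = 9.6643 mm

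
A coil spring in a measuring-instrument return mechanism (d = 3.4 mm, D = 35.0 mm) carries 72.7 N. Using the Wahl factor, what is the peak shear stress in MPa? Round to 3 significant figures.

188 MPa

Spring index C = D/d = 35.0/3.4 = 10.2941
K_W = (4C−1)/(4C−4) + 0.615/C = 40.176/37.176 + 0.0597 = 1.1404
τ₀ = 8FD/(πd³) = 8·72.7·35.0/(π·3.4³) = 20356/123.48 = 164.86 MPa
τ_max = K·τ₀ = 1.1404 × 164.86 = 188.01 MPa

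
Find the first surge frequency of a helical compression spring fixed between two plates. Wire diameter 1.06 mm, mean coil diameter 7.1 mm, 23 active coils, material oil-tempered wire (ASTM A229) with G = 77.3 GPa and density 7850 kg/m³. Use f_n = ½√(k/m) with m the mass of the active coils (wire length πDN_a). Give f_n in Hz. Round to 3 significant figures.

k = Gd⁴/(8D³N_a) = (77.3×10³)(1.06⁴)/(8·7.1³·23) = 1.4819 N/mm = 1481.9 N/m
Wire length L = πDN_a = π·7.1·23 = 513.02 mm
m = ρ·(πd²/4)·L = 7850 × 0.88247×10⁻⁶ m² × 0.51302 m = 0.0035539 kg
f_n = ½√(k/m) = 0.5·√(1481.9/0.0035539) = 0.5·√(4.1697e+05) = 322.87 Hz

323 Hz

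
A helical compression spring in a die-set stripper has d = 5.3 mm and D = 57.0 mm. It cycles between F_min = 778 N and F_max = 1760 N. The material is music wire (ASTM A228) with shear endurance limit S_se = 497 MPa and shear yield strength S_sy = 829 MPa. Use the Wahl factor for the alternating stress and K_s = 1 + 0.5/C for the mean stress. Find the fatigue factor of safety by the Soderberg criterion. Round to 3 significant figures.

C = D/d = 57.0/5.3 = 10.7547; K_W = (4C−1)/(4C−4)+0.615/C = 1.1341; K_s = 1+0.5/C = 1.0465
F_a = (F_max−F_min)/2 = 491 N; F_m = (F_max+F_min)/2 = 1269 N
τ_a = K_W·8F_aD/(πd³) = 1.1341 × 478.71 = 542.89 MPa
τ_m = K_s·8F_mD/(πd³) = 1.0465 × 1237.2 = 1294.7 MPa
Soderberg: 1/n_f = τ_a/S_se + τ_m/S_sy = 542.89/497 + 1294.7/829 = 1.09233 + 1.56182 = 2.6541
n_f = 1/2.6541 = 0.3768

0.377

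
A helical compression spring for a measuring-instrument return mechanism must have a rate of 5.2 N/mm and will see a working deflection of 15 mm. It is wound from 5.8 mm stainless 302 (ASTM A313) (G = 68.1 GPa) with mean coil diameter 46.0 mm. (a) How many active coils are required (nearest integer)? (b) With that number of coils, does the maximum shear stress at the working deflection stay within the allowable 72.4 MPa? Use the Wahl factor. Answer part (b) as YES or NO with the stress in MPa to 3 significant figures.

(a) 19 coils; (b) YES, τ_max = 55.6 MPa

N_a = Gd⁴/(8D³k) = (68.1×10³)(5.8⁴)/(8·46.0³·5.2) = 19.03 → N_a = 19
Actual rate k = Gd⁴/(8D³·19) = 5.2089 N/mm
Working load F = kδ = 5.2089·15 = 78.133 N
C = 46.0/5.8 = 7.9310; K_W = (4C−1)/(4C−4)+0.615/C = 1.1858
τ_max = K_W·8FD/(πd³) = 1.1858·46.908 = 55.621 MPa
τ_max ≤ 72.4 MPa → acceptable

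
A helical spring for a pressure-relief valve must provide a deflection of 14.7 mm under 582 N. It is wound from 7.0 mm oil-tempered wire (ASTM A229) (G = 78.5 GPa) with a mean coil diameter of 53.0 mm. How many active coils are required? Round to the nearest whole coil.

Required rate k = F/δ = 582/14.7 = 39.592 N/mm
N_a = Gd⁴/(8D³k) = (78.5×10³ × 7.0⁴)/(8 × 53.0³ × 39.592)
    = 1.88478e+08 / 4.71545e+07 = 3.997 → 4 coils

4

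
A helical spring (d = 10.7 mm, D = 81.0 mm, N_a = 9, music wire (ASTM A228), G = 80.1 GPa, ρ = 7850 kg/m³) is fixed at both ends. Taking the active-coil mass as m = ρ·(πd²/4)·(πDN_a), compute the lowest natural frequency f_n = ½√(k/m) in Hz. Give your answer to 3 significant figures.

65.1 Hz

k = Gd⁴/(8D³N_a) = (80.1×10³)(10.7⁴)/(8·81.0³·9) = 27.44 N/mm = 27440 N/m
Wire length L = πDN_a = π·81.0·9 = 2290.2 mm
m = ρ·(πd²/4)·L = 7850 × 89.92×10⁻⁶ m² × 2.2902 m = 1.6166 kg
f_n = ½√(k/m) = 0.5·√(27440/1.6166) = 0.5·√(16974) = 65.142 Hz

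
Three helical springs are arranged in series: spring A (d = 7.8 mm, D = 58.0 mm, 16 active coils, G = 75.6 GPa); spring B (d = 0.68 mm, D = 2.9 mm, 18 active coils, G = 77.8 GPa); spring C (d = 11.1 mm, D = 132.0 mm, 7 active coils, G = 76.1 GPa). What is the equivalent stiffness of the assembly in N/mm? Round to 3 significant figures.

k_A = Gd⁴/(8D³N_a) = (75.6×10³)(7.8⁴)/(8·58.0³·16) = 11.205 N/mm
k_B = Gd⁴/(8D³N_a) = (77.8×10³)(0.68⁴)/(8·2.9³·18) = 4.7365 N/mm
k_C = Gd⁴/(8D³N_a) = (76.1×10³)(11.1⁴)/(8·132.0³·7) = 8.9695 N/mm
Series: 1/k_eq = 1/11.205 + 1/4.7365 + 1/8.9695 = 0.41186; k_eq = 2.428 N/mm

2.43 N/mm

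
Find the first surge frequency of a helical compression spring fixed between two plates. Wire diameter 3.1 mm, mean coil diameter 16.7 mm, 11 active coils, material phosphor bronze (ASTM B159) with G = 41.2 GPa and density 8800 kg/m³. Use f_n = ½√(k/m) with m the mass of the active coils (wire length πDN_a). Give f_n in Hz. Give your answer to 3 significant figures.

k = Gd⁴/(8D³N_a) = (41.2×10³)(3.1⁴)/(8·16.7³·11) = 9.2835 N/mm = 9283.5 N/m
Wire length L = πDN_a = π·16.7·11 = 577.11 mm
m = ρ·(πd²/4)·L = 8800 × 7.5477×10⁻⁶ m² × 0.57711 m = 0.038331 kg
f_n = ½√(k/m) = 0.5·√(9283.5/0.038331) = 0.5·√(2.4219e+05) = 246.06 Hz

246 Hz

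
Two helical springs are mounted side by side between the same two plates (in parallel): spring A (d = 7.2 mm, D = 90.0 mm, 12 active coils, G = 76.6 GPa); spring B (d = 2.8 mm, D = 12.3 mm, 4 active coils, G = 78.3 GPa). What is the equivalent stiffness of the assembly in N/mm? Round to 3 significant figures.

83.8 N/mm

k_A = Gd⁴/(8D³N_a) = (76.6×10³)(7.2⁴)/(8·90.0³·12) = 2.9414 N/mm
k_B = Gd⁴/(8D³N_a) = (78.3×10³)(2.8⁴)/(8·12.3³·4) = 80.822 N/mm
Parallel: k_eq = 2.9414 + 80.822 = 83.763 N/mm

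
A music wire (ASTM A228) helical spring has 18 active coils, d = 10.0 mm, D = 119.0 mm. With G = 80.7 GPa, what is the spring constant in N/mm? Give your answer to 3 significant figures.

3.33 N/mm

k = Gd⁴/(8D³N_a) = (80.7×10³ × 10.0⁴) / (8 × 119.0³ × 18)
  = 8.07e+08 / 2.42663e+08 = 3.3256 N/mm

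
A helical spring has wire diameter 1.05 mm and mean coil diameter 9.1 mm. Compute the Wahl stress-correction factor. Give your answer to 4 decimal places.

C = D/d = 9.1/1.05 = 8.6667
K_W = (4C−1)/(4C−4) + 0.615/C = 33.667/30.667 + 0.0710 = 1.1688

1.1688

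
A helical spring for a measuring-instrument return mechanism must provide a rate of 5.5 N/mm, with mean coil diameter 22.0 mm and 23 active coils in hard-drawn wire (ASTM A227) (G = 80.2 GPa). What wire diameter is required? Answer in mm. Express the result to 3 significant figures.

d = (8D³N_a·k / G)^(1/4) = (8·22.0³·23·5.5 / (80.2×10³))^0.25
  = (134.36)^0.25 = 3.4046 mm

3.40 mm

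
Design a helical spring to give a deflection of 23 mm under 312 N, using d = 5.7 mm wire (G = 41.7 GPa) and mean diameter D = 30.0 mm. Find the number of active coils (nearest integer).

15

Required rate k = F/δ = 312/23 = 13.565 N/mm
N_a = Gd⁴/(8D³k) = (41.7×10³ × 5.7⁴)/(8 × 30.0³ × 13.565)
    = 4.40185e+07 / 2.93009e+06 = 15.02 → 15 coils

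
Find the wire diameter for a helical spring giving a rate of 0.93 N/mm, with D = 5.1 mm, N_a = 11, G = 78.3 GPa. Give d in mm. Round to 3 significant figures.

0.610 mm

d = (8D³N_a·k / G)^(1/4) = (8·5.1³·11·0.93 / (78.3×10³))^0.25
  = (0.13865)^0.25 = 0.6102 mm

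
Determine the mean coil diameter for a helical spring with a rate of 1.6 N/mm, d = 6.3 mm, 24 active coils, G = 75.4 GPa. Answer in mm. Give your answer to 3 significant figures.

D = (Gd⁴/(8N_a·k))^(1/3) = (75.4×10³·6.3⁴/(8·24·1.6))^(1/3)
  = (386645)^(1/3) = 72.8513 mm

72.9 mm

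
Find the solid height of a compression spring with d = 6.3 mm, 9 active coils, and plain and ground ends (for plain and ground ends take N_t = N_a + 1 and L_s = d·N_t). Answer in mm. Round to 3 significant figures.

63.0 mm

plain and ground ends: N_t = N_a + 1 = 9 + 1 = 10
L_s = d·N_t = 6.3 × 10 = 63 mm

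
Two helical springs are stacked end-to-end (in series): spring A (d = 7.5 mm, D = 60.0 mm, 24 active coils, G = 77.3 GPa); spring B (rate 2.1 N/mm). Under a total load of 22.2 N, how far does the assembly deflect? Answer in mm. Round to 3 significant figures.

14.3 mm

k_A = Gd⁴/(8D³N_a) = (77.3×10³)(7.5⁴)/(8·60.0³·24) = 5.8975 N/mm
Series: 1/k_eq = 1/5.8975 + 1/2.1 = 0.64575; k_eq = 1.5486 N/mm
δ = F/k_eq = 22.2/1.5486 = 14.336 mm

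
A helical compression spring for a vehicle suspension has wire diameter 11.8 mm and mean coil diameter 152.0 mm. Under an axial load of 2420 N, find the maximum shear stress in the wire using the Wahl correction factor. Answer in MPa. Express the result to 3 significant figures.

633 MPa

Spring index C = D/d = 152.0/11.8 = 12.8814
K_W = (4C−1)/(4C−4) + 0.615/C = 50.525/47.525 + 0.0477 = 1.1109
τ₀ = 8FD/(πd³) = 8·2420·152.0/(π·11.8³) = 2.94272e+06/5161.7 = 570.1 MPa
τ_max = K·τ₀ = 1.1109 × 570.1 = 633.31 MPa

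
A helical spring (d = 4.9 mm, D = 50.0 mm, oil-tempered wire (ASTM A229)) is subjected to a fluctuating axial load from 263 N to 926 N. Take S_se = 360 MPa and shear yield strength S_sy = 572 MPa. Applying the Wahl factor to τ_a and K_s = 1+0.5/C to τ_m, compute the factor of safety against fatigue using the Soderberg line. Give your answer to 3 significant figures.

0.431

C = D/d = 50.0/4.9 = 10.2041; K_W = (4C−1)/(4C−4)+0.615/C = 1.1418; K_s = 1+0.5/C = 1.0490
F_a = (F_max−F_min)/2 = 331.5 N; F_m = (F_max+F_min)/2 = 594.5 N
τ_a = K_W·8F_aD/(πd³) = 1.1418 × 358.76 = 409.62 MPa
τ_m = K_s·8F_mD/(πd³) = 1.0490 × 643.39 = 674.92 MPa
Soderberg: 1/n_f = τ_a/S_se + τ_m/S_sy = 409.62/360 + 674.92/572 = 1.13783 + 1.17992 = 2.3177
n_f = 1/2.3177 = 0.4315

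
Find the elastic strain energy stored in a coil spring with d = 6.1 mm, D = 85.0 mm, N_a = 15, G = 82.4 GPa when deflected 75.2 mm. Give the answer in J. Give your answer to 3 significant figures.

k = Gd⁴/(8D³N_a) = (82.4×10³)(6.1⁴)/(8·85.0³·15) = 1.5481 N/mm
U = ½kδ² = 0.5 × 1.5481 × 75.2² = 4377.4 N·mm = 4.3774 J

4.38 J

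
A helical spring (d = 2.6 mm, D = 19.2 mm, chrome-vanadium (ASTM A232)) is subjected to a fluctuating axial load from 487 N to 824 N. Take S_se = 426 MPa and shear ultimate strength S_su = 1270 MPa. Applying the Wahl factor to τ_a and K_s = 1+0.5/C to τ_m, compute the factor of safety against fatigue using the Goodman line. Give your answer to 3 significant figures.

C = D/d = 19.2/2.6 = 7.3846; K_W = (4C−1)/(4C−4)+0.615/C = 1.2008; K_s = 1+0.5/C = 1.0677
F_a = (F_max−F_min)/2 = 168.5 N; F_m = (F_max+F_min)/2 = 655.5 N
τ_a = K_W·8F_aD/(πd³) = 1.2008 × 468.73 = 562.83 MPa
τ_m = K_s·8F_mD/(πd³) = 1.0677 × 1823.5 = 1946.9 MPa
Goodman: 1/n_f = τ_a/S_se + τ_m/S_su = 562.83/426 + 1946.9/1270 = 1.32119 + 1.53300 = 2.8542
n_f = 1/2.8542 = 0.3504

0.350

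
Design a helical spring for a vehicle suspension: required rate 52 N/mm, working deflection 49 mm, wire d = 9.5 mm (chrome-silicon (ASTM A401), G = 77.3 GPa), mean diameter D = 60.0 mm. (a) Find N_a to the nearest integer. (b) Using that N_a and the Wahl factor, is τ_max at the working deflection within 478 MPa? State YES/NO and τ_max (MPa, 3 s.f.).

N_a = Gd⁴/(8D³k) = (77.3×10³)(9.5⁴)/(8·60.0³·52) = 7.007 → N_a = 7
Actual rate k = Gd⁴/(8D³·7) = 52.051 N/mm
Working load F = kδ = 52.051·49 = 2550.5 N
C = 60.0/9.5 = 6.3158; K_W = (4C−1)/(4C−4)+0.615/C = 1.2385
τ_max = K_W·8FD/(πd³) = 1.2385·454.52 = 562.9 MPa
τ_max > 478 MPa → exceeds allowable

(a) 7 coils; (b) NO, τ_max = 563 MPa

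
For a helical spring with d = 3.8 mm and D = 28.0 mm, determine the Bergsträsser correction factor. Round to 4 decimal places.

C = D/d = 28.0/3.8 = 7.3684
K_B = (4C+2)/(4C−3) = 31.474/26.474 = 1.1889

1.1889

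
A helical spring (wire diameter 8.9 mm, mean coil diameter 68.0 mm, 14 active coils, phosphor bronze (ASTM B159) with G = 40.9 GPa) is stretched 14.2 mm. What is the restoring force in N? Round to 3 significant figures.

k = Gd⁴/(8D³N_a) = (40.9×10³)(8.9⁴)/(8·68.0³·14) = 7.2868 N/mm
F = k·δ = 7.2868 × 14.2 = 103.47 N

103 N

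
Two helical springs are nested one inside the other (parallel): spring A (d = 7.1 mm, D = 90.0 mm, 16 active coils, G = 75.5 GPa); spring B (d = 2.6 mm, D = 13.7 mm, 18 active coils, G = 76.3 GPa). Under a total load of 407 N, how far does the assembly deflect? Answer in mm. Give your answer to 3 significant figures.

k_A = Gd⁴/(8D³N_a) = (75.5×10³)(7.1⁴)/(8·90.0³·16) = 2.0561 N/mm
k_B = Gd⁴/(8D³N_a) = (76.3×10³)(2.6⁴)/(8·13.7³·18) = 9.4166 N/mm
Parallel: k_eq = 2.0561 + 9.4166 = 11.473 N/mm
δ = F/k_eq = 407/11.473 = 35.476 mm

35.5 mm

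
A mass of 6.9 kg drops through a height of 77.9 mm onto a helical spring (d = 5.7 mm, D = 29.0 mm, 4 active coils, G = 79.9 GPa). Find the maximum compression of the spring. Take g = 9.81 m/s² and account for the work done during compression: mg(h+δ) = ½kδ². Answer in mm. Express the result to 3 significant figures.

10.5 mm

k = Gd⁴/(8D³N_a) = (79.9×10³)(5.7⁴)/(8·29.0³·4) = 108.07 N/mm
W = mg = 6.9 × 9.81 = 67.689 N
½kδ² − Wδ − Wh = 0 → δ = (W + √(W² + 2kWh))/k
δ = (67.689 + √(4581.8 + 1.13969e+06))/108.07 = (67.689 + 1069.7)/108.07 = 10.525 mm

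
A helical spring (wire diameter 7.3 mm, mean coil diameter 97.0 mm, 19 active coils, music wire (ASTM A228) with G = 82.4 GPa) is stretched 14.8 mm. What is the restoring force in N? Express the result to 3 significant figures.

25.0 N

k = Gd⁴/(8D³N_a) = (82.4×10³)(7.3⁴)/(8·97.0³·19) = 1.6868 N/mm
F = k·δ = 1.6868 × 14.8 = 24.964 N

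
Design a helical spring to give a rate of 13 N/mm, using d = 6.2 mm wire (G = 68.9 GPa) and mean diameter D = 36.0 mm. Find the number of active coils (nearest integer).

21

N_a = Gd⁴/(8D³k) = (68.9×10³ × 6.2⁴)/(8 × 36.0³ × 13)
    = 1.01809e+08 / 4.85222e+06 = 20.98 → 21 coils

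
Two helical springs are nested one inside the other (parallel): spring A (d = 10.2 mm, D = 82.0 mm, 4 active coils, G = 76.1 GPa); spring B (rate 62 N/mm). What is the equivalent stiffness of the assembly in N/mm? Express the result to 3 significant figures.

109 N/mm

k_A = Gd⁴/(8D³N_a) = (76.1×10³)(10.2⁴)/(8·82.0³·4) = 46.687 N/mm
Parallel: k_eq = 46.687 + 62 = 108.69 N/mm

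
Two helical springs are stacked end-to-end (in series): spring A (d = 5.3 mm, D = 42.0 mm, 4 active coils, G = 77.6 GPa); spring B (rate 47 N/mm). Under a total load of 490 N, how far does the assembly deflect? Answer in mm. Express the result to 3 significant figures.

k_A = Gd⁴/(8D³N_a) = (77.6×10³)(5.3⁴)/(8·42.0³·4) = 25.827 N/mm
Series: 1/k_eq = 1/25.827 + 1/47 = 0.059996; k_eq = 16.668 N/mm
δ = F/k_eq = 490/16.668 = 29.398 mm

29.4 mm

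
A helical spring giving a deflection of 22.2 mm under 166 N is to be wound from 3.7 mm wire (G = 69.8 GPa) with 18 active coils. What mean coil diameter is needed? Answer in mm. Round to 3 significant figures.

23.0 mm

Required rate k = F/δ = 166/22.2 = 7.4775 N/mm
D = (Gd⁴/(8N_a·k))^(1/3) = (69.8×10³·3.7⁴/(8·18·7.4775))^(1/3)
  = (12149.1)^(1/3) = 22.9887 mm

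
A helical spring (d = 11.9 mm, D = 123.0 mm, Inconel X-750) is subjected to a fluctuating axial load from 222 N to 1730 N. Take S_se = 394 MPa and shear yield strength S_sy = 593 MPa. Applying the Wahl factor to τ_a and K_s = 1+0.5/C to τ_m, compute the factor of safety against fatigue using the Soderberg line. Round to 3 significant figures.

1.38

C = D/d = 123.0/11.9 = 10.3361; K_W = (4C−1)/(4C−4)+0.615/C = 1.1398; K_s = 1+0.5/C = 1.0484
F_a = (F_max−F_min)/2 = 754 N; F_m = (F_max+F_min)/2 = 976 N
τ_a = K_W·8F_aD/(πd³) = 1.1398 × 140.14 = 159.74 MPa
τ_m = K_s·8F_mD/(πd³) = 1.0484 × 181.41 = 190.18 MPa
Soderberg: 1/n_f = τ_a/S_se + τ_m/S_sy = 159.74/394 + 190.18/593 = 0.40543 + 0.32071 = 0.72615
n_f = 1/0.72615 = 1.377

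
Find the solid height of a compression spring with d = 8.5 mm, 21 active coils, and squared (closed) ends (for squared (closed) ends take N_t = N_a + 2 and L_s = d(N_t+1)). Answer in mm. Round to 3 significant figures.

squared (closed) ends: N_t = N_a + 2 = 21 + 2 = 23
L_s = d·(N_t+1) = 8.5 × 24 = 204 mm

204 mm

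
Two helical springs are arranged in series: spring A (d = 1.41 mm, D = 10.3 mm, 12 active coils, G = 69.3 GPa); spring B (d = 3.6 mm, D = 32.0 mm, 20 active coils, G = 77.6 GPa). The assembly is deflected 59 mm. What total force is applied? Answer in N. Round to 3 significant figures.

k_A = Gd⁴/(8D³N_a) = (69.3×10³)(1.41⁴)/(8·10.3³·12) = 2.6111 N/mm
k_B = Gd⁴/(8D³N_a) = (77.6×10³)(3.6⁴)/(8·32.0³·20) = 2.486 N/mm
Series: 1/k_eq = 1/2.6111 + 1/2.486 = 0.78523; k_eq = 1.2735 N/mm
F = k_eq·δ = 1.2735·59 = 75.137 N

75.1 N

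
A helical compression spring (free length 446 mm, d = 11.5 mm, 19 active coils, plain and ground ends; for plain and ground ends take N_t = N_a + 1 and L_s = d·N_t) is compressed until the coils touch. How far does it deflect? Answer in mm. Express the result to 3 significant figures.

216 mm

N_t = 20; L_s = 11.5·20 = 230 mm
δ_solid = L₀ − L_s = 446 − 230 = 216 mm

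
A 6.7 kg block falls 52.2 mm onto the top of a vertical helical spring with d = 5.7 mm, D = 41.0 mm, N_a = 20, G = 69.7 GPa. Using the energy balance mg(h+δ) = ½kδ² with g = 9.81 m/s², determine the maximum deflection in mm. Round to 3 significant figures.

43.4 mm

k = Gd⁴/(8D³N_a) = (69.7×10³)(5.7⁴)/(8·41.0³·20) = 6.6721 N/mm
W = mg = 6.7 × 9.81 = 65.727 N
½kδ² − Wδ − Wh = 0 → δ = (W + √(W² + 2kWh))/k
δ = (65.727 + √(4320 + 45783.1))/6.6721 = (65.727 + 223.84)/6.6721 = 43.399 mm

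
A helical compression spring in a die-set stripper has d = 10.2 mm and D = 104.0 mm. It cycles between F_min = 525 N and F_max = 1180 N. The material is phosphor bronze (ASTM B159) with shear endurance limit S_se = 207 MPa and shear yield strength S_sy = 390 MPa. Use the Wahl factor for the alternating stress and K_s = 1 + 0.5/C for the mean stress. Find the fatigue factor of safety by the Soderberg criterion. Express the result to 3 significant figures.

0.977

C = D/d = 104.0/10.2 = 10.1961; K_W = (4C−1)/(4C−4)+0.615/C = 1.1419; K_s = 1+0.5/C = 1.0490
F_a = (F_max−F_min)/2 = 327.5 N; F_m = (F_max+F_min)/2 = 852.5 N
τ_a = K_W·8F_aD/(πd³) = 1.1419 × 81.731 = 93.326 MPa
τ_m = K_s·8F_mD/(πd³) = 1.0490 × 212.75 = 223.18 MPa
Soderberg: 1/n_f = τ_a/S_se + τ_m/S_sy = 93.326/207 + 223.18/390 = 0.45085 + 0.57226 = 1.0231
n_f = 1/1.0231 = 0.9774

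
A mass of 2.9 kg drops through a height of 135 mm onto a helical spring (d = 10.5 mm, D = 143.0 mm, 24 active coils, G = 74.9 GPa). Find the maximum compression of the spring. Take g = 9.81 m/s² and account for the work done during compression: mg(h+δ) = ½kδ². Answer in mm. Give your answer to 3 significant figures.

88.6 mm

k = Gd⁴/(8D³N_a) = (74.9×10³)(10.5⁴)/(8·143.0³·24) = 1.6215 N/mm
W = mg = 2.9 × 9.81 = 28.449 N
½kδ² − Wδ − Wh = 0 → δ = (W + √(W² + 2kWh))/k
δ = (28.449 + √(809.35 + 12455.5))/1.6215 = (28.449 + 115.17)/1.6215 = 88.571 mm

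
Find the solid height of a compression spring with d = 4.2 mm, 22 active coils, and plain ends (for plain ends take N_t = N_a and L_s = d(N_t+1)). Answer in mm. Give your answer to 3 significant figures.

96.6 mm

plain ends: N_t = N_a = 22
L_s = d·(N_t+1) = 4.2 × 23 = 96.6 mm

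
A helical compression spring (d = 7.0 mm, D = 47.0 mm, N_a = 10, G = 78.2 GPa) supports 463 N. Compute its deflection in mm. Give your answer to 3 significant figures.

20.5 mm

k = Gd⁴/(8D³N_a) = (78.2×10³)(7.0⁴)/(8·47.0³·10) = 22.606 N/mm
δ = F/k = 463 / 22.606 = 20.482 mm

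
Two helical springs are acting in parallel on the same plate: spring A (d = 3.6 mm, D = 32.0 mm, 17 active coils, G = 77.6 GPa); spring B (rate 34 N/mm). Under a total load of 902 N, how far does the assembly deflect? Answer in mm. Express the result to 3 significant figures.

24.4 mm

k_A = Gd⁴/(8D³N_a) = (77.6×10³)(3.6⁴)/(8·32.0³·17) = 2.9247 N/mm
Parallel: k_eq = 2.9247 + 34 = 36.925 N/mm
δ = F/k_eq = 902/36.925 = 24.428 mm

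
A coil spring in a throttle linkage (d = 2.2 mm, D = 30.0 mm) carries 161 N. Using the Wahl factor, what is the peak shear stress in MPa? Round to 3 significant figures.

1280 MPa

Spring index C = D/d = 30.0/2.2 = 13.6364
K_W = (4C−1)/(4C−4) + 0.615/C = 53.545/50.545 + 0.0451 = 1.1045
τ₀ = 8FD/(πd³) = 8·161·30.0/(π·2.2³) = 38640/33.452 = 1155.1 MPa
τ_max = K·τ₀ = 1.1045 × 1155.1 = 1275.8 MPa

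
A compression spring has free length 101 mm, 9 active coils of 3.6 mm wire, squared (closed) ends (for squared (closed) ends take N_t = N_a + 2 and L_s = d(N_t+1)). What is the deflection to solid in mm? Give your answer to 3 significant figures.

N_t = 11; L_s = 3.6·12 = 43.2 mm
δ_solid = L₀ − L_s = 101 − 43.2 = 57.8 mm

57.8 mm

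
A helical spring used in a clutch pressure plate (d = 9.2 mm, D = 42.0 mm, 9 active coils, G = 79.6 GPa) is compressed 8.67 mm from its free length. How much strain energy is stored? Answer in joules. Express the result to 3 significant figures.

k = Gd⁴/(8D³N_a) = (79.6×10³)(9.2⁴)/(8·42.0³·9) = 106.9 N/mm
U = ½kδ² = 0.5 × 106.9 × 8.67² = 4017.8 N·mm = 4.0178 J

4.02 J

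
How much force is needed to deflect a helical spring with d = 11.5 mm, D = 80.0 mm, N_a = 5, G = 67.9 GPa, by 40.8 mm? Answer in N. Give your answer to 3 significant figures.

k = Gd⁴/(8D³N_a) = (67.9×10³)(11.5⁴)/(8·80.0³·5) = 57.987 N/mm
F = k·δ = 57.987 × 40.8 = 2365.9 N

2370 N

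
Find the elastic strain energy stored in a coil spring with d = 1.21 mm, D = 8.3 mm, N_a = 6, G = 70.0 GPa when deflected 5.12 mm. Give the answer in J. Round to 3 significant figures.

0.0717 J

k = Gd⁴/(8D³N_a) = (70.0×10³)(1.21⁴)/(8·8.3³·6) = 5.4672 N/mm
U = ½kδ² = 0.5 × 5.4672 × 5.12² = 71.66 N·mm = 0.07166 J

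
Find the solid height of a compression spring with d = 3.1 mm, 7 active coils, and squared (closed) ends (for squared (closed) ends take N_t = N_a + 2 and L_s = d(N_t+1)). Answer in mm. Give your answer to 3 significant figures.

squared (closed) ends: N_t = N_a + 2 = 7 + 2 = 9
L_s = d·(N_t+1) = 3.1 × 10 = 31 mm

31.0 mm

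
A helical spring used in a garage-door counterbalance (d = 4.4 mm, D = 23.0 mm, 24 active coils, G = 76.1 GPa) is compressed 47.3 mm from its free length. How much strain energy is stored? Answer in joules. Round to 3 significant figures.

13.7 J

k = Gd⁴/(8D³N_a) = (76.1×10³)(4.4⁴)/(8·23.0³·24) = 12.21 N/mm
U = ½kδ² = 0.5 × 12.21 × 47.3² = 13658 N·mm = 13.658 J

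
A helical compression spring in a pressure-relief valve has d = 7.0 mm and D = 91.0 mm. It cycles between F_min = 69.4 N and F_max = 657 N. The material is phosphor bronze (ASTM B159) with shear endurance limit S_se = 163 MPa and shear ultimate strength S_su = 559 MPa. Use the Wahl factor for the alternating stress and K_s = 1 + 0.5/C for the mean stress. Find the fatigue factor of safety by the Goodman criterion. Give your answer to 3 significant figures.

C = D/d = 91.0/7.0 = 13.0000; K_W = (4C−1)/(4C−4)+0.615/C = 1.1098; K_s = 1+0.5/C = 1.0385
F_a = (F_max−F_min)/2 = 293.8 N; F_m = (F_max+F_min)/2 = 363.2 N
τ_a = K_W·8F_aD/(πd³) = 1.1098 × 198.49 = 220.29 MPa
τ_m = K_s·8F_mD/(πd³) = 1.0385 × 245.38 = 254.81 MPa
Goodman: 1/n_f = τ_a/S_se + τ_m/S_su = 220.29/163 + 254.81/559 = 1.35145 + 0.45584 = 1.8073
n_f = 1/1.8073 = 0.5533

0.553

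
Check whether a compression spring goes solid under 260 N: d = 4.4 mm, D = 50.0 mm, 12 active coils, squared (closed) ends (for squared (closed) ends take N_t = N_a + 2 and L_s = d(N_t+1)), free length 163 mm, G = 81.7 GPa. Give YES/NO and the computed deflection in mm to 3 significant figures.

k = Gd⁴/(8D³N_a) = (81.7×10³)(4.4⁴)/(8·50.0³·12) = 2.5518 N/mm
N_t = 14; L_s = 4.4·15 = 66 mm; δ_solid = L₀ − L_s = 163 − 66 = 97 mm
δ = F/k = 260/2.5518 = 101.89 mm
δ ≥ δ_solid → spring goes solid

YES, δ = 102 mm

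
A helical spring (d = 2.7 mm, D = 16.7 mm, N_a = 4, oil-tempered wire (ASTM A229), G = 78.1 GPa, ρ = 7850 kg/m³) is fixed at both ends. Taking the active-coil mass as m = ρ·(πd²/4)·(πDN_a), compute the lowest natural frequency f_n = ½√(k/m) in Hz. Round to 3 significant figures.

k = Gd⁴/(8D³N_a) = (78.1×10³)(2.7⁴)/(8·16.7³·4) = 27.849 N/mm = 27849 N/m
Wire length L = πDN_a = π·16.7·4 = 209.86 mm
m = ρ·(πd²/4)·L = 7850 × 5.7256×10⁻⁶ m² × 0.20986 m = 0.0094322 kg
f_n = ½√(k/m) = 0.5·√(27849/0.0094322) = 0.5·√(2.9525e+06) = 859.15 Hz

859 Hz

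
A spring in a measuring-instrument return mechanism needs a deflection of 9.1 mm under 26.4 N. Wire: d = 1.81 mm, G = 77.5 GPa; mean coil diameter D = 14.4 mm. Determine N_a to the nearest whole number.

12

Required rate k = F/δ = 26.4/9.1 = 2.9011 N/mm
N_a = Gd⁴/(8D³k) = (77.5×10³ × 1.81⁴)/(8 × 14.4³ × 2.9011)
    = 831794 / 69301.1 = 12 → 12 coils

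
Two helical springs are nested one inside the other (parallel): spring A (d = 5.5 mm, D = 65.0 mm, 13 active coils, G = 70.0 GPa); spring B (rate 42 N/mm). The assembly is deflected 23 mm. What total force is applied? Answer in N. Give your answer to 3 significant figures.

k_A = Gd⁴/(8D³N_a) = (70.0×10³)(5.5⁴)/(8·65.0³·13) = 2.2427 N/mm
Parallel: k_eq = 2.2427 + 42 = 44.243 N/mm
F = k_eq·δ = 44.243·23 = 1017.6 N

1020 N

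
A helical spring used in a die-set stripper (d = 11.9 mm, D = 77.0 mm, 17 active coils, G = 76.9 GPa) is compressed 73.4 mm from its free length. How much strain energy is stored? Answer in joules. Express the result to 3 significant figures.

k = Gd⁴/(8D³N_a) = (76.9×10³)(11.9⁴)/(8·77.0³·17) = 24.837 N/mm
U = ½kδ² = 0.5 × 24.837 × 73.4² = 66906 N·mm = 66.906 J

66.9 J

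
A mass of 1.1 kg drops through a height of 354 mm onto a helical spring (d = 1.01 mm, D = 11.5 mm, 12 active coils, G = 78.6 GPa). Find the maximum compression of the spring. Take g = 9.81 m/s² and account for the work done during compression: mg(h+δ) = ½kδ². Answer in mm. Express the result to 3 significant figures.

k = Gd⁴/(8D³N_a) = (78.6×10³)(1.01⁴)/(8·11.5³·12) = 0.5602 N/mm
W = mg = 1.1 × 9.81 = 10.791 N
½kδ² − Wδ − Wh = 0 → δ = (W + √(W² + 2kWh))/k
δ = (10.791 + √(116.45 + 4279.95))/0.5602 = (10.791 + 66.305)/0.5602 = 137.62 mm

138 mm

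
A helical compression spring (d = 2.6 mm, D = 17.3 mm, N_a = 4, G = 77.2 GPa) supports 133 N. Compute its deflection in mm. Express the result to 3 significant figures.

6.25 mm

k = Gd⁴/(8D³N_a) = (77.2×10³)(2.6⁴)/(8·17.3³·4) = 21.292 N/mm
δ = F/k = 133 / 21.292 = 6.2464 mm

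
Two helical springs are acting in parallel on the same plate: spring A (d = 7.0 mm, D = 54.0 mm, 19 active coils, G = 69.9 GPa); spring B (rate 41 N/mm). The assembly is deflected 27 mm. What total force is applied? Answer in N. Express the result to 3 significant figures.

1300 N

k_A = Gd⁴/(8D³N_a) = (69.9×10³)(7.0⁴)/(8·54.0³·19) = 7.012 N/mm
Parallel: k_eq = 7.012 + 41 = 48.012 N/mm
F = k_eq·δ = 48.012·27 = 1296.3 N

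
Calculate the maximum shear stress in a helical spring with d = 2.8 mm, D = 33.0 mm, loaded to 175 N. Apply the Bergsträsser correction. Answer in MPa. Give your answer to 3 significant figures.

Spring index C = D/d = 33.0/2.8 = 11.7857
K_B = (4C+2)/(4C−3) = 49.143/44.143 = 1.1133
τ₀ = 8FD/(πd³) = 8·175·33.0/(π·2.8³) = 46200/68.964 = 669.91 MPa
τ_max = K·τ₀ = 1.1133 × 669.91 = 745.79 MPa

746 MPa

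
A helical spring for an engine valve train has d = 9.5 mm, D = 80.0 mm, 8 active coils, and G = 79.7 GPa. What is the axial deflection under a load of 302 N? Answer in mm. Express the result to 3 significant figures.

15.2 mm

k = Gd⁴/(8D³N_a) = (79.7×10³)(9.5⁴)/(8·80.0³·8) = 19.811 N/mm
δ = F/k = 302 / 19.811 = 15.244 mm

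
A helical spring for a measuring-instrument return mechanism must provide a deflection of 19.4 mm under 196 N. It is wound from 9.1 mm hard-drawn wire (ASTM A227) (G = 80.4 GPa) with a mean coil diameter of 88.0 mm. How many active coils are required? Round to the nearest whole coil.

10

Required rate k = F/δ = 196/19.4 = 10.103 N/mm
N_a = Gd⁴/(8D³k) = (80.4×10³ × 9.1⁴)/(8 × 88.0³ × 10.103)
    = 5.51343e+08 / 5.50798e+07 = 10.01 → 10 coils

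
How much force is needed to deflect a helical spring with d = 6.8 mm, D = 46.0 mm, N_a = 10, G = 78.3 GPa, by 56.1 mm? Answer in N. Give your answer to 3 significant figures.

k = Gd⁴/(8D³N_a) = (78.3×10³)(6.8⁴)/(8·46.0³·10) = 21.5 N/mm
F = k·δ = 21.5 × 56.1 = 1206.1 N

1210 N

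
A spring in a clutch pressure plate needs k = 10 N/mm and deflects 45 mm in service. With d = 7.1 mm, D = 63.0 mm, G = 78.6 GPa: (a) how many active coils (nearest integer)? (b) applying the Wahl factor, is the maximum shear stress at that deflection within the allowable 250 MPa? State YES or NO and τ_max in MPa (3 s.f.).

N_a = Gd⁴/(8D³k) = (78.6×10³)(7.1⁴)/(8·63.0³·10) = 9.985 → N_a = 10
Actual rate k = Gd⁴/(8D³·10) = 9.9849 N/mm
Working load F = kδ = 9.9849·45 = 449.32 N
C = 63.0/7.1 = 8.8732; K_W = (4C−1)/(4C−4)+0.615/C = 1.1646
τ_max = K_W·8FD/(πd³) = 1.1646·201.4 = 234.55 MPa
τ_max ≤ 250 MPa → acceptable

(a) 10 coils; (b) YES, τ_max = 235 MPa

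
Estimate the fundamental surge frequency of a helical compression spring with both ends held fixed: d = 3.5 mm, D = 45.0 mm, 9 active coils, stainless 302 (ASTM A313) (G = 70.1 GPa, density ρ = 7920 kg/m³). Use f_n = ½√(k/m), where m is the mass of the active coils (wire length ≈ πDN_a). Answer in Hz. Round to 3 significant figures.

64.3 Hz

k = Gd⁴/(8D³N_a) = (70.1×10³)(3.5⁴)/(8·45.0³·9) = 1.6033 N/mm = 1603.3 N/m
Wire length L = πDN_a = π·45.0·9 = 1272.3 mm
m = ρ·(πd²/4)·L = 7920 × 9.6211×10⁻⁶ m² × 1.2723 m = 0.096952 kg
f_n = ½√(k/m) = 0.5·√(1603.3/0.096952) = 0.5·√(16537) = 64.299 Hz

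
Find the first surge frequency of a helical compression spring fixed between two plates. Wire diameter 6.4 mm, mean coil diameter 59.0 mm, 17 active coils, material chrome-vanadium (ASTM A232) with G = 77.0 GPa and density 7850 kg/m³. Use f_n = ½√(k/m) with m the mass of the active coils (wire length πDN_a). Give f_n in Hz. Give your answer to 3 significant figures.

38.1 Hz

k = Gd⁴/(8D³N_a) = (77.0×10³)(6.4⁴)/(8·59.0³·17) = 4.625 N/mm = 4625 N/m
Wire length L = πDN_a = π·59.0·17 = 3151 mm
m = ρ·(πd²/4)·L = 7850 × 32.17×10⁻⁶ m² × 3.151 m = 0.79574 kg
f_n = ½√(k/m) = 0.5·√(4625/0.79574) = 0.5·√(5812.3) = 38.119 Hz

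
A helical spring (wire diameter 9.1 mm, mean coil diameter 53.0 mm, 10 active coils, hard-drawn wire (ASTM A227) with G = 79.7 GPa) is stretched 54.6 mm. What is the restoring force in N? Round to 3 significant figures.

k = Gd⁴/(8D³N_a) = (79.7×10³)(9.1⁴)/(8·53.0³·10) = 45.889 N/mm
F = k·δ = 45.889 × 54.6 = 2505.5 N

2510 N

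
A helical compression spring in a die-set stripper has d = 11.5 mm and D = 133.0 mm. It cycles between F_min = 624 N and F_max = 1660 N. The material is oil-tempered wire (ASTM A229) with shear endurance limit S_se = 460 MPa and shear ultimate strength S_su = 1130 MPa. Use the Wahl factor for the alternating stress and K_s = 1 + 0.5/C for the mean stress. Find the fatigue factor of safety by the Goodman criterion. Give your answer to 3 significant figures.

1.94

C = D/d = 133.0/11.5 = 11.5652; K_W = (4C−1)/(4C−4)+0.615/C = 1.1242; K_s = 1+0.5/C = 1.0432
F_a = (F_max−F_min)/2 = 518 N; F_m = (F_max+F_min)/2 = 1142 N
τ_a = K_W·8F_aD/(πd³) = 1.1242 × 115.35 = 129.68 MPa
τ_m = K_s·8F_mD/(πd³) = 1.0432 × 254.31 = 265.31 MPa
Goodman: 1/n_f = τ_a/S_se + τ_m/S_su = 129.68/460 + 265.31/1130 = 0.28190 + 0.23478 = 0.51669
n_f = 1/0.51669 = 1.935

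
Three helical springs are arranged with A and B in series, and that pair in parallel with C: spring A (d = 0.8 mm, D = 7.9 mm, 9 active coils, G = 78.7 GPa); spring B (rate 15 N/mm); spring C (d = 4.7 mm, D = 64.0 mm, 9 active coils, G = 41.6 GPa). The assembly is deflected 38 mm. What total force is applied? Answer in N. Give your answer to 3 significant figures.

k_A = Gd⁴/(8D³N_a) = (78.7×10³)(0.8⁴)/(8·7.9³·9) = 0.90807 N/mm
k_C = Gd⁴/(8D³N_a) = (41.6×10³)(4.7⁴)/(8·64.0³·9) = 1.0755 N/mm
Springs A,B series: k_AB = 1/(1/0.90807+1/15) = 0.85624 N/mm; parallel with C: k_eq = 0.85624+1.0755 = 1.9317 N/mm
F = k_eq·δ = 1.9317·38 = 73.406 N

73.4 N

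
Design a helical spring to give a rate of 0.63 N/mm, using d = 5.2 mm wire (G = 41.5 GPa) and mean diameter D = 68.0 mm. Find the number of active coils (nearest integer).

N_a = Gd⁴/(8D³k) = (41.5×10³ × 5.2⁴)/(8 × 68.0³ × 0.63)
    = 3.03432e+07 / 1.58474e+06 = 19.15 → 19 coils

19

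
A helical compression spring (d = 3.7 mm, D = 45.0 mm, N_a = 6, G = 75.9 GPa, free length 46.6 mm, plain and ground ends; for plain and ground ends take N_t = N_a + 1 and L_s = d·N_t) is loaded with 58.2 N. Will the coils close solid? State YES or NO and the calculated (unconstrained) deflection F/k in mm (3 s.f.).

NO, δ = 17.9 mm

k = Gd⁴/(8D³N_a) = (75.9×10³)(3.7⁴)/(8·45.0³·6) = 3.2521 N/mm
N_t = 7; L_s = 3.7·7 = 25.9 mm; δ_solid = L₀ − L_s = 46.6 − 25.9 = 20.7 mm
δ = F/k = 58.2/3.2521 = 17.896 mm
δ < δ_solid → spring does not go solid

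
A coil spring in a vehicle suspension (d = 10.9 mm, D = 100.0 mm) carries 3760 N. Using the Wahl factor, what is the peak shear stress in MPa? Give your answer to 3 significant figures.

Spring index C = D/d = 100.0/10.9 = 9.1743
K_W = (4C−1)/(4C−4) + 0.615/C = 35.697/32.697 + 0.0670 = 1.1588
τ₀ = 8FD/(πd³) = 8·3760·100.0/(π·10.9³) = 3.008e+06/4068.5 = 739.35 MPa
τ_max = K·τ₀ = 1.1588 × 739.35 = 856.75 MPa

857 MPa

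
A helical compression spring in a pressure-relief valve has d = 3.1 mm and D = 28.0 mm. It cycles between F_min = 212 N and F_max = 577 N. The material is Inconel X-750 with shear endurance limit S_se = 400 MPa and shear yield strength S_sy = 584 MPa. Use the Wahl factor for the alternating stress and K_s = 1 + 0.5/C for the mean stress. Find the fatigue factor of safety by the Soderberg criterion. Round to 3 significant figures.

C = D/d = 28.0/3.1 = 9.0323; K_W = (4C−1)/(4C−4)+0.615/C = 1.1615; K_s = 1+0.5/C = 1.0554
F_a = (F_max−F_min)/2 = 182.5 N; F_m = (F_max+F_min)/2 = 394.5 N
τ_a = K_W·8F_aD/(πd³) = 1.1615 × 436.79 = 507.32 MPa
τ_m = K_s·8F_mD/(πd³) = 1.0554 × 944.19 = 996.46 MPa
Soderberg: 1/n_f = τ_a/S_se + τ_m/S_sy = 507.32/400 + 996.46/584 = 1.26830 + 1.70627 = 2.9746
n_f = 1/2.9746 = 0.3362

0.336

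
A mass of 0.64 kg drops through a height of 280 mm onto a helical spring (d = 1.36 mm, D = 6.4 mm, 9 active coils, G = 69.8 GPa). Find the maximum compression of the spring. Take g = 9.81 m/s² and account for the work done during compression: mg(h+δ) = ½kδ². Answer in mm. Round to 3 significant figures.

k = Gd⁴/(8D³N_a) = (69.8×10³)(1.36⁴)/(8·6.4³·9) = 12.651 N/mm
W = mg = 0.64 × 9.81 = 6.2784 N
½kδ² − Wδ − Wh = 0 → δ = (W + √(W² + 2kWh))/k
δ = (6.2784 + √(39.418 + 44481.1))/12.651 = (6.2784 + 211)/12.651 = 17.174 mm

17.2 mm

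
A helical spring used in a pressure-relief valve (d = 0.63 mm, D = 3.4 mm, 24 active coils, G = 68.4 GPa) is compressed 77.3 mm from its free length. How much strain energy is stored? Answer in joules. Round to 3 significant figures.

4.27 J

k = Gd⁴/(8D³N_a) = (68.4×10³)(0.63⁴)/(8·3.4³·24) = 1.4278 N/mm
U = ½kδ² = 0.5 × 1.4278 × 77.3² = 4265.9 N·mm = 4.2659 J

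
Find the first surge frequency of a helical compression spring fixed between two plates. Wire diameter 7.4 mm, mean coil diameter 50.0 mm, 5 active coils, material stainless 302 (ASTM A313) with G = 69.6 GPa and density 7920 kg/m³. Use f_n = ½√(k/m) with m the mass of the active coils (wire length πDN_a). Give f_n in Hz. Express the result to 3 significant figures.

k = Gd⁴/(8D³N_a) = (69.6×10³)(7.4⁴)/(8·50.0³·5) = 41.741 N/mm = 41741 N/m
Wire length L = πDN_a = π·50.0·5 = 785.4 mm
m = ρ·(πd²/4)·L = 7920 × 43.008×10⁻⁶ m² × 0.7854 m = 0.26753 kg
f_n = ½√(k/m) = 0.5·√(41741/0.26753) = 0.5·√(1.5603e+05) = 197.5 Hz

198 Hz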